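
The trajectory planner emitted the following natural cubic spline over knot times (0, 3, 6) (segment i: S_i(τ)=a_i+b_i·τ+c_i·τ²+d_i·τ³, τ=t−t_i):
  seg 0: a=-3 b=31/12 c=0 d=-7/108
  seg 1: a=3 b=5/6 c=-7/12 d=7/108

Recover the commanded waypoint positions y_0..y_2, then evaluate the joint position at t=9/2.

y_0=-3 y_1=3 y_2=2
S(9/2) = 101/32

y_0 = S_0(0) = a_0 = -3
y_1 = S_1(0) = a_1 = 3
y_2 = S_1(3) = 2
t_q=9/2 is in segment 1 (τ=3/2); S_1(τ)=101/32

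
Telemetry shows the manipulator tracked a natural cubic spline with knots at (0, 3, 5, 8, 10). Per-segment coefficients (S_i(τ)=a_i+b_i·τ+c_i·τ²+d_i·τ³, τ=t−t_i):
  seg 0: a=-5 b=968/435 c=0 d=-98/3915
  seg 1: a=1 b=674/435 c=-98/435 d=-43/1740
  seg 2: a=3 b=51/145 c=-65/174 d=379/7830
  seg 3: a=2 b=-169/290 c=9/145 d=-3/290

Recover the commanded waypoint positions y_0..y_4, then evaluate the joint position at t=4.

y_0=-5 y_1=1 y_2=3 y_3=2 y_4=1
S(4) = 4001/1740

y_0 = S_0(0) = a_0 = -5
y_1 = S_1(0) = a_1 = 1
y_2 = S_2(0) = a_2 = 3
y_3 = S_3(0) = a_3 = 2
y_4 = S_3(2) = 1
t_q=4 is in segment 1 (τ=1); S_1(τ)=4001/1740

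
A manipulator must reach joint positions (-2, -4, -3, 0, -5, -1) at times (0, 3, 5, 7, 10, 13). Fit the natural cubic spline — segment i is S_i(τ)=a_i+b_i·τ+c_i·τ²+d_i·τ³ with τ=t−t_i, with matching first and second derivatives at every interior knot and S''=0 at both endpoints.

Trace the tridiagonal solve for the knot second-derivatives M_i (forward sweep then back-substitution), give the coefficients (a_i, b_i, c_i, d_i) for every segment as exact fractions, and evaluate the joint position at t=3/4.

  seg 0: a=-2 b=-1169/1326 c=0 d=95/3978
  seg 1: a=-4 b=-157/663 c=95/442 d=407/5304
  seg 2: a=-3 b=2047/1326 c=597/884 d=-1849/5304
  seg 3: a=0 b=41/663 c=-313/221 d=557/1989
  seg 4: a=-5 b=-580/663 c=244/221 d=-244/1989
S(3/4) = -74995/28288

Δ: Δ0=-2/3, Δ1=1/2, Δ2=3/2, Δ3=-5/3, Δ4=4/3
row 1: diag=10, rhs=7; c'=1/5, d'=7/10
row 2: denom=8−2·1/5=38/5; d'=(6−2·7/10)/(38/5)=23/38
row 3: denom=10−2·5/19=180/19; d'=(-19−2·23/38)/(180/19)=-32/15
row 4: denom=12−3·19/60=221/20; d'=(18−3·-32/15)/(221/20)=488/221
back: M4=488/221
back: M3=-32/15−19/60·488/221=-626/221
back: M2=23/38−5/19·-626/221=597/442
back: M1=7/10−1/5·597/442=95/221
M: M0=0, M1=95/221, M2=597/442, M3=-626/221, M4=488/221, M5=0
seg 0: a=-2, c=M0/2=0, d=(M1−M0)/(6·3)=95/3978, b=Δ0−h0·(2M0+M1)/6=-1169/1326
seg 1: a=-4, c=M1/2=95/442, d=(M2−M1)/(6·2)=407/5304, b=Δ1−h1·(2M1+M2)/6=-157/663
seg 2: a=-3, c=M2/2=597/884, d=(M3−M2)/(6·2)=-1849/5304, b=Δ2−h2·(2M2+M3)/6=2047/1326
seg 3: a=0, c=M3/2=-313/221, d=(M4−M3)/(6·3)=557/1989, b=Δ3−h3·(2M3+M4)/6=41/663
seg 4: a=-5, c=M4/2=244/221, d=(M5−M4)/(6·3)=-244/1989, b=Δ4−h4·(2M4+M5)/6=-580/663
t_q=3/4 → seg 0, τ=3/4; S=-2+-1169/1326·τ+0·τ²+95/3978·τ³=-74995/28288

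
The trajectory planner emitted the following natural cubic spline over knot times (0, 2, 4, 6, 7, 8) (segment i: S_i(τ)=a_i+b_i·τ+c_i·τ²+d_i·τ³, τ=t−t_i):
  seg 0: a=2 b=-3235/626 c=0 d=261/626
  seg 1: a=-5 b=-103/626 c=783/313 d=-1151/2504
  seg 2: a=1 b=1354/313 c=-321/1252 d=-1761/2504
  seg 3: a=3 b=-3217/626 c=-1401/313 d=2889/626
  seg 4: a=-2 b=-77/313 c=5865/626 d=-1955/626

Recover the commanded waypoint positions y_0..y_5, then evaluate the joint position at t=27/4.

y_0 = S_0(0) = a_0 = 2
y_1 = S_1(0) = a_1 = -5
y_2 = S_2(0) = a_2 = 1
y_3 = S_3(0) = a_3 = 3
y_4 = S_4(0) = a_4 = -2
y_5 = S_4(1) = 4
t_q=27/4 is in segment 3 (τ=3/4); S_3(τ)=-57093/40064

y_0=2 y_1=-5 y_2=1 y_3=3 y_4=-2 y_5=4
S(27/4) = -57093/40064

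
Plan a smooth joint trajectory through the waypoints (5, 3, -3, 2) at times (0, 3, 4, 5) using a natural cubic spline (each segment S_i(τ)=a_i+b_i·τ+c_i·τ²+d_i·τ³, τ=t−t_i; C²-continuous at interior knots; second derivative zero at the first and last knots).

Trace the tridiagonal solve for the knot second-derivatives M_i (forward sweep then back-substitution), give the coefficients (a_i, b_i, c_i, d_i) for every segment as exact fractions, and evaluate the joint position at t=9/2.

Δ: Δ0=-2/3, Δ1=-6, Δ2=5
row 1: diag=8, rhs=-32; c'=1/8, d'=-4
row 2: denom=4−1·1/8=31/8; d'=(66−1·-4)/(31/8)=560/31
back: M2=560/31
back: M1=-4−1/8·560/31=-194/31
M: M0=0, M1=-194/31, M2=560/31, M3=0
seg 0: a=5, c=M0/2=0, d=(M1−M0)/(6·3)=-97/279, b=Δ0−h0·(2M0+M1)/6=229/93
seg 1: a=3, c=M1/2=-97/31, d=(M2−M1)/(6·1)=377/93, b=Δ1−h1·(2M1+M2)/6=-644/93
seg 2: a=-3, c=M2/2=280/31, d=(M3−M2)/(6·1)=-280/93, b=Δ2−h2·(2M2+M3)/6=-95/93
t_q=9/2 → seg 2, τ=1/2; S=-3+-95/93·τ+280/31·τ²+-280/93·τ³=-101/62

  seg 0: a=5 b=229/93 c=0 d=-97/279
  seg 1: a=3 b=-644/93 c=-97/31 d=377/93
  seg 2: a=-3 b=-95/93 c=280/31 d=-280/93
S(9/2) = -101/62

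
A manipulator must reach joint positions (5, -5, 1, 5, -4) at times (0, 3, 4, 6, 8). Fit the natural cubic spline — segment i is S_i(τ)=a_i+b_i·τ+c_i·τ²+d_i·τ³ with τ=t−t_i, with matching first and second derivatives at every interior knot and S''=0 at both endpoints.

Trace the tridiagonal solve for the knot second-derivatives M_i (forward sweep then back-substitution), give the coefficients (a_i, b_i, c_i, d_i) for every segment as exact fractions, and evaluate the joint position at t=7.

  seg 0: a=5 b=-7307/1032 c=0 d=1289/3096
  seg 1: a=-5 b=2147/516 c=1289/344 d=-1969/1032
  seg 2: a=1 b=6121/1032 c=-85/43 d=23/4128
  seg 3: a=5 b=-985/516 c=-1337/688 d=1337/4128
S(7) = 2025/1376

Δ: Δ0=-10/3, Δ1=6, Δ2=2, Δ3=-9/2
row 1: diag=8, rhs=56; c'=1/8, d'=7
row 2: denom=6−1·1/8=47/8; d'=(-24−1·7)/(47/8)=-248/47
row 3: denom=8−2·16/47=344/47; d'=(-39−2·-248/47)/(344/47)=-1337/344
back: M3=-1337/344
back: M2=-248/47−16/47·-1337/344=-170/43
back: M1=7−1/8·-170/43=1289/172
M: M0=0, M1=1289/172, M2=-170/43, M3=-1337/344, M4=0
seg 0: a=5, c=M0/2=0, d=(M1−M0)/(6·3)=1289/3096, b=Δ0−h0·(2M0+M1)/6=-7307/1032
seg 1: a=-5, c=M1/2=1289/344, d=(M2−M1)/(6·1)=-1969/1032, b=Δ1−h1·(2M1+M2)/6=2147/516
seg 2: a=1, c=M2/2=-85/43, d=(M3−M2)/(6·2)=23/4128, b=Δ2−h2·(2M2+M3)/6=6121/1032
seg 3: a=5, c=M3/2=-1337/688, d=(M4−M3)/(6·2)=1337/4128, b=Δ3−h3·(2M3+M4)/6=-985/516
t_q=7 → seg 3, τ=1; S=5+-985/516·τ+-1337/688·τ²+1337/4128·τ³=2025/1376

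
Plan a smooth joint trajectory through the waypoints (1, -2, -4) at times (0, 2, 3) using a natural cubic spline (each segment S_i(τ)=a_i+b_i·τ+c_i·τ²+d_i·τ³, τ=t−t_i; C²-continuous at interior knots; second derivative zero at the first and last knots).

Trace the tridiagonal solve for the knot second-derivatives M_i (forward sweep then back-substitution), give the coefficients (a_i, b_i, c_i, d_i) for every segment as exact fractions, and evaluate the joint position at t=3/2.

  seg 0: a=1 b=-4/3 c=0 d=-1/24
  seg 1: a=-2 b=-11/6 c=-1/4 d=1/12
S(3/2) = -73/64

Δ: Δ0=-3/2, Δ1=-2
row 1: diag=6, rhs=-3; c'=1/6, d'=-1/2
back: M1=-1/2
M: M0=0, M1=-1/2, M2=0
seg 0: a=1, c=M0/2=0, d=(M1−M0)/(6·2)=-1/24, b=Δ0−h0·(2M0+M1)/6=-4/3
seg 1: a=-2, c=M1/2=-1/4, d=(M2−M1)/(6·1)=1/12, b=Δ1−h1·(2M1+M2)/6=-11/6
t_q=3/2 → seg 0, τ=3/2; S=1+-4/3·τ+0·τ²+-1/24·τ³=-73/64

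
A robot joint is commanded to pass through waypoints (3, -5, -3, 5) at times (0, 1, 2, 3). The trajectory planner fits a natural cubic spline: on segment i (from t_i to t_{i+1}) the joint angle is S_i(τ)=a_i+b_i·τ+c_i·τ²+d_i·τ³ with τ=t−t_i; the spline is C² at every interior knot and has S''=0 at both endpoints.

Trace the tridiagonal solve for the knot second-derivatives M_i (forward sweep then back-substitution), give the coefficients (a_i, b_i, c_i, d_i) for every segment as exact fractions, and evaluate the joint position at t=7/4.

Δ: Δ0=-8, Δ1=2, Δ2=8
row 1: diag=4, rhs=60; c'=1/4, d'=15
row 2: denom=4−1·1/4=15/4; d'=(36−1·15)/(15/4)=28/5
back: M2=28/5
back: M1=15−1/4·28/5=68/5
M: M0=0, M1=68/5, M2=28/5, M3=0
seg 0: a=3, c=M0/2=0, d=(M1−M0)/(6·1)=34/15, b=Δ0−h0·(2M0+M1)/6=-154/15
seg 1: a=-5, c=M1/2=34/5, d=(M2−M1)/(6·1)=-4/3, b=Δ1−h1·(2M1+M2)/6=-52/15
seg 2: a=-3, c=M2/2=14/5, d=(M3−M2)/(6·1)=-14/15, b=Δ2−h2·(2M2+M3)/6=92/15
t_q=7/4 → seg 1, τ=3/4; S=-5+-52/15·τ+34/5·τ²+-4/3·τ³=-347/80

  seg 0: a=3 b=-154/15 c=0 d=34/15
  seg 1: a=-5 b=-52/15 c=34/5 d=-4/3
  seg 2: a=-3 b=92/15 c=14/5 d=-14/15
S(7/4) = -347/80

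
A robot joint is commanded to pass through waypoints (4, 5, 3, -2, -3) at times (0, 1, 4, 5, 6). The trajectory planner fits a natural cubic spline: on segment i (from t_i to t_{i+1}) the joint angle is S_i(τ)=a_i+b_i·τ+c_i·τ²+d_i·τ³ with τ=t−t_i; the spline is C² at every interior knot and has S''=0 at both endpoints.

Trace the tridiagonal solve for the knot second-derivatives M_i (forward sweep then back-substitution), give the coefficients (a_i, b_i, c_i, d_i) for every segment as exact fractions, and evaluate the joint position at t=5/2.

  seg 0: a=4 b=599/636 c=0 d=37/636
  seg 1: a=5 b=355/318 c=37/212 d=-163/636
  seg 2: a=3 b=-3025/636 c=-113/53 d=1201/636
  seg 3: a=-2 b=-1067/318 c=749/212 d=-749/636
S(5/2) = 10519/1696

Δ: Δ0=1, Δ1=-2/3, Δ2=-5, Δ3=-1
row 1: diag=8, rhs=-10; c'=3/8, d'=-5/4
row 2: denom=8−3·3/8=55/8; d'=(-26−3·-5/4)/(55/8)=-178/55
row 3: denom=4−1·8/55=212/55; d'=(24−1·-178/55)/(212/55)=749/106
back: M3=749/106
back: M2=-178/55−8/55·749/106=-226/53
back: M1=-5/4−3/8·-226/53=37/106
M: M0=0, M1=37/106, M2=-226/53, M3=749/106, M4=0
seg 0: a=4, c=M0/2=0, d=(M1−M0)/(6·1)=37/636, b=Δ0−h0·(2M0+M1)/6=599/636
seg 1: a=5, c=M1/2=37/212, d=(M2−M1)/(6·3)=-163/636, b=Δ1−h1·(2M1+M2)/6=355/318
seg 2: a=3, c=M2/2=-113/53, d=(M3−M2)/(6·1)=1201/636, b=Δ2−h2·(2M2+M3)/6=-3025/636
seg 3: a=-2, c=M3/2=749/212, d=(M4−M3)/(6·1)=-749/636, b=Δ3−h3·(2M3+M4)/6=-1067/318
t_q=5/2 → seg 1, τ=3/2; S=5+355/318·τ+37/212·τ²+-163/636·τ³=10519/1696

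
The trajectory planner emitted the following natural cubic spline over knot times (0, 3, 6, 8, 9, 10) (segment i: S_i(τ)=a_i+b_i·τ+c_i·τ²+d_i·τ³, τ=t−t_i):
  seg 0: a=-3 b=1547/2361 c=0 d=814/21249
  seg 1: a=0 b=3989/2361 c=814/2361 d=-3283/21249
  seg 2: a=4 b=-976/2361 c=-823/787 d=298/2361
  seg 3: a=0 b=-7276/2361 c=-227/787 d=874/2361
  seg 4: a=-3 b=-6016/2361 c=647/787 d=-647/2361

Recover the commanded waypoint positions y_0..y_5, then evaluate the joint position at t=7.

y_0=-3 y_1=0 y_2=4 y_3=0 y_4=-3 y_5=-5
S(7) = 2099/787

y_0 = S_0(0) = a_0 = -3
y_1 = S_1(0) = a_1 = 0
y_2 = S_2(0) = a_2 = 4
y_3 = S_3(0) = a_3 = 0
y_4 = S_4(0) = a_4 = -3
y_5 = S_4(1) = -5
t_q=7 is in segment 2 (τ=1); S_2(τ)=2099/787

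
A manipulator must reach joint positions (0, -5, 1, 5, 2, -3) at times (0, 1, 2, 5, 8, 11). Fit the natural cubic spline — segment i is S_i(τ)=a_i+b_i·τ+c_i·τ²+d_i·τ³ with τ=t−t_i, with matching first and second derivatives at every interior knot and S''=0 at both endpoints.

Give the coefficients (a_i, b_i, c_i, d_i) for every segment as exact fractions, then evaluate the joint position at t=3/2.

Δ: Δ0=-5, Δ1=6, Δ2=4/3, Δ3=-1, Δ4=-5/3
row 1: diag=4, rhs=66; c'=1/4, d'=33/2
row 2: denom=8−1·1/4=31/4; d'=(-28−1·33/2)/(31/4)=-178/31
row 3: denom=12−3·12/31=336/31; d'=(-14−3·-178/31)/(336/31)=25/84
row 4: denom=12−3·31/112=1251/112; d'=(-4−3·25/84)/(1251/112)=-548/1251
back: M4=-548/1251
back: M3=25/84−31/112·-548/1251=524/1251
back: M2=-178/31−12/31·524/1251=-2462/417
back: M1=33/2−1/4·-2462/417=7496/417
M: M0=0, M1=7496/417, M2=-2462/417, M3=524/1251, M4=-548/1251, M5=0
seg 0: a=0, c=M0/2=0, d=(M1−M0)/(6·1)=3748/1251, b=Δ0−h0·(2M0+M1)/6=-10003/1251
seg 1: a=-5, c=M1/2=3748/417, d=(M2−M1)/(6·1)=-4979/1251, b=Δ1−h1·(2M1+M2)/6=1241/1251
seg 2: a=1, c=M2/2=-1231/417, d=(M3−M2)/(6·3)=3955/11259, b=Δ2−h2·(2M2+M3)/6=8792/1251
seg 3: a=5, c=M3/2=262/1251, d=(M4−M3)/(6·3)=-536/11259, b=Δ3−h3·(2M3+M4)/6=-1501/1251
seg 4: a=2, c=M4/2=-274/1251, d=(M5−M4)/(6·3)=274/11259, b=Δ4−h4·(2M4+M5)/6=-1537/1251
t_q=3/2 → seg 1, τ=1/2; S=-5+1241/1251·τ+3748/417·τ²+-4979/1251·τ³=-3063/1112

  seg 0: a=0 b=-10003/1251 c=0 d=3748/1251
  seg 1: a=-5 b=1241/1251 c=3748/417 d=-4979/1251
  seg 2: a=1 b=8792/1251 c=-1231/417 d=3955/11259
  seg 3: a=5 b=-1501/1251 c=262/1251 d=-536/11259
  seg 4: a=2 b=-1537/1251 c=-274/1251 d=274/11259
S(3/2) = -3063/1112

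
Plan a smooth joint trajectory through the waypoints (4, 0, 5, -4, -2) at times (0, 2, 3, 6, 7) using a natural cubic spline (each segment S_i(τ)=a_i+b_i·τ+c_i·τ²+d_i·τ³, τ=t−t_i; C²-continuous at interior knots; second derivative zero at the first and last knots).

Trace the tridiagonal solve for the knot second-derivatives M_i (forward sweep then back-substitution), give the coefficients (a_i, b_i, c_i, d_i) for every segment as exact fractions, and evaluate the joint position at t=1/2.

  seg 0: a=4 b=-786/161 c=0 d=116/161
  seg 1: a=0 b=606/161 c=696/161 d=-71/23
  seg 2: a=5 b=507/161 c=-795/161 d=155/161
  seg 3: a=-4 b=-78/161 c=600/161 d=-200/161
S(1/2) = 531/322

Δ: Δ0=-2, Δ1=5, Δ2=-3, Δ3=2
row 1: diag=6, rhs=42; c'=1/6, d'=7
row 2: denom=8−1·1/6=47/6; d'=(-48−1·7)/(47/6)=-330/47
row 3: denom=8−3·18/47=322/47; d'=(30−3·-330/47)/(322/47)=1200/161
back: M3=1200/161
back: M2=-330/47−18/47·1200/161=-1590/161
back: M1=7−1/6·-1590/161=1392/161
M: M0=0, M1=1392/161, M2=-1590/161, M3=1200/161, M4=0
seg 0: a=4, c=M0/2=0, d=(M1−M0)/(6·2)=116/161, b=Δ0−h0·(2M0+M1)/6=-786/161
seg 1: a=0, c=M1/2=696/161, d=(M2−M1)/(6·1)=-71/23, b=Δ1−h1·(2M1+M2)/6=606/161
seg 2: a=5, c=M2/2=-795/161, d=(M3−M2)/(6·3)=155/161, b=Δ2−h2·(2M2+M3)/6=507/161
seg 3: a=-4, c=M3/2=600/161, d=(M4−M3)/(6·1)=-200/161, b=Δ3−h3·(2M3+M4)/6=-78/161
t_q=1/2 → seg 0, τ=1/2; S=4+-786/161·τ+0·τ²+116/161·τ³=531/322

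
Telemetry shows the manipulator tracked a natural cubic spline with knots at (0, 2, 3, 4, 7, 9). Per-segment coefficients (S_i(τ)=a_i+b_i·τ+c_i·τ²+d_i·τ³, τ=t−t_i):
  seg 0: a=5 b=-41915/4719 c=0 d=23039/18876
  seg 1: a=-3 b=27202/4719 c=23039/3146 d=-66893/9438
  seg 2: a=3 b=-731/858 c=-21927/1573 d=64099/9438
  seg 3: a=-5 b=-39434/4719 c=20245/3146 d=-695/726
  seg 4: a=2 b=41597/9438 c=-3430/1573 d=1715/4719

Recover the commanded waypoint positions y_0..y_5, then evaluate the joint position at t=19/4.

y_0=5 y_1=-3 y_2=3 y_3=-5 y_4=2 y_5=5
S(19/4) = -147373/18304

y_0 = S_0(0) = a_0 = 5
y_1 = S_1(0) = a_1 = -3
y_2 = S_2(0) = a_2 = 3
y_3 = S_3(0) = a_3 = -5
y_4 = S_4(0) = a_4 = 2
y_5 = S_4(2) = 5
t_q=19/4 is in segment 3 (τ=3/4); S_3(τ)=-147373/18304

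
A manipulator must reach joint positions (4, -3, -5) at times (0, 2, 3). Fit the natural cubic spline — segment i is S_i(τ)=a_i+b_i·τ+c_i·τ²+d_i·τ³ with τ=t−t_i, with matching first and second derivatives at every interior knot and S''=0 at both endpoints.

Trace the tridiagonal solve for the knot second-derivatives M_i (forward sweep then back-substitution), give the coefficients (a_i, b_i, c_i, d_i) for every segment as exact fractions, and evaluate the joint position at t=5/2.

  seg 0: a=4 b=-4 c=0 d=1/8
  seg 1: a=-3 b=-5/2 c=3/4 d=-1/4
S(5/2) = -131/32

Δ: Δ0=-7/2, Δ1=-2
row 1: diag=6, rhs=9; c'=1/6, d'=3/2
back: M1=3/2
M: M0=0, M1=3/2, M2=0
seg 0: a=4, c=M0/2=0, d=(M1−M0)/(6·2)=1/8, b=Δ0−h0·(2M0+M1)/6=-4
seg 1: a=-3, c=M1/2=3/4, d=(M2−M1)/(6·1)=-1/4, b=Δ1−h1·(2M1+M2)/6=-5/2
t_q=5/2 → seg 1, τ=1/2; S=-3+-5/2·τ+3/4·τ²+-1/4·τ³=-131/32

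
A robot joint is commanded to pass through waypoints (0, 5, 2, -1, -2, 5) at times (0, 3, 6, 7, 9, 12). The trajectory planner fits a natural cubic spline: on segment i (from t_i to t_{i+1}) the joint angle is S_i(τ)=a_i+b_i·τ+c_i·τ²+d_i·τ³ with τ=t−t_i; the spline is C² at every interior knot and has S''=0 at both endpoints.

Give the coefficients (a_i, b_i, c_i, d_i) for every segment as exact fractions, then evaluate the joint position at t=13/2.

  seg 0: a=0 b=569/264 c=0 d=-43/792
  seg 1: a=5 b=91/132 c=-43/88 d=-59/2376
  seg 2: a=2 b=-769/264 c=-47/66 d=5/8
  seg 3: a=-1 b=-325/132 c=307/264 d=-1/11
  seg 4: a=-2 b=145/132 c=163/264 d=-163/2376
S(13/2) = 937/2112

Δ: Δ0=5/3, Δ1=-1, Δ2=-3, Δ3=-1/2, Δ4=7/3
row 1: diag=12, rhs=-16; c'=1/4, d'=-4/3
row 2: denom=8−3·1/4=29/4; d'=(-12−3·-4/3)/(29/4)=-32/29
row 3: denom=6−1·4/29=170/29; d'=(15−1·-32/29)/(170/29)=467/170
row 4: denom=10−2·29/85=792/85; d'=(17−2·467/170)/(792/85)=163/132
back: M4=163/132
back: M3=467/170−29/85·163/132=307/132
back: M2=-32/29−4/29·307/132=-47/33
back: M1=-4/3−1/4·-47/33=-43/44
M: M0=0, M1=-43/44, M2=-47/33, M3=307/132, M4=163/132, M5=0
seg 0: a=0, c=M0/2=0, d=(M1−M0)/(6·3)=-43/792, b=Δ0−h0·(2M0+M1)/6=569/264
seg 1: a=5, c=M1/2=-43/88, d=(M2−M1)/(6·3)=-59/2376, b=Δ1−h1·(2M1+M2)/6=91/132
seg 2: a=2, c=M2/2=-47/66, d=(M3−M2)/(6·1)=5/8, b=Δ2−h2·(2M2+M3)/6=-769/264
seg 3: a=-1, c=M3/2=307/264, d=(M4−M3)/(6·2)=-1/11, b=Δ3−h3·(2M3+M4)/6=-325/132
seg 4: a=-2, c=M4/2=163/264, d=(M5−M4)/(6·3)=-163/2376, b=Δ4−h4·(2M4+M5)/6=145/132
t_q=13/2 → seg 2, τ=1/2; S=2+-769/264·τ+-47/66·τ²+5/8·τ³=937/2112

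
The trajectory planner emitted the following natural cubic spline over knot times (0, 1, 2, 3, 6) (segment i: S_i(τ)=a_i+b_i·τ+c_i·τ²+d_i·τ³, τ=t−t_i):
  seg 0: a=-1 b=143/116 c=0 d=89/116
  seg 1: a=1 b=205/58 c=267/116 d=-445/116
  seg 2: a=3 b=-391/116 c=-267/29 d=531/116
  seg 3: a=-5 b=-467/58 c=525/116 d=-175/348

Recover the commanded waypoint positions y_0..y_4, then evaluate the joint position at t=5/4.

y_0 = S_0(0) = a_0 = -1
y_1 = S_1(0) = a_1 = 1
y_2 = S_2(0) = a_2 = 3
y_3 = S_3(0) = a_3 = -5
y_4 = S_3(3) = -2
t_q=5/4 is in segment 1 (τ=1/4); S_1(τ)=14607/7424

y_0=-1 y_1=1 y_2=3 y_3=-5 y_4=-2
S(5/4) = 14607/7424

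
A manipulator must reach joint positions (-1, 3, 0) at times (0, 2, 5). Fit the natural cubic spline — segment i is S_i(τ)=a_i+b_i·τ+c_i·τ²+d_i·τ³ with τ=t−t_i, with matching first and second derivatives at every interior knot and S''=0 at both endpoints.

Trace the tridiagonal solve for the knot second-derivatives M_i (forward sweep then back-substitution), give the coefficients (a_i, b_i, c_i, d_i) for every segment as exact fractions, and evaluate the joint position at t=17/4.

  seg 0: a=-1 b=13/5 c=0 d=-3/20
  seg 1: a=3 b=4/5 c=-9/10 d=1/10
S(17/4) = 177/128

Δ: Δ0=2, Δ1=-1
row 1: diag=10, rhs=-18; c'=3/10, d'=-9/5
back: M1=-9/5
M: M0=0, M1=-9/5, M2=0
seg 0: a=-1, c=M0/2=0, d=(M1−M0)/(6·2)=-3/20, b=Δ0−h0·(2M0+M1)/6=13/5
seg 1: a=3, c=M1/2=-9/10, d=(M2−M1)/(6·3)=1/10, b=Δ1−h1·(2M1+M2)/6=4/5
t_q=17/4 → seg 1, τ=9/4; S=3+4/5·τ+-9/10·τ²+1/10·τ³=177/128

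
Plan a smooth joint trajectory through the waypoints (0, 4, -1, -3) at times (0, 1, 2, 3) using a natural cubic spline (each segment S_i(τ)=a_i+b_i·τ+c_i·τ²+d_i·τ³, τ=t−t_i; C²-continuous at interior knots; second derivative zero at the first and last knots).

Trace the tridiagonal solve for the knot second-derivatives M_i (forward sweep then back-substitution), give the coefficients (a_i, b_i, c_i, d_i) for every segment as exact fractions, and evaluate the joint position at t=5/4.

Δ: Δ0=4, Δ1=-5, Δ2=-2
row 1: diag=4, rhs=-54; c'=1/4, d'=-27/2
row 2: denom=4−1·1/4=15/4; d'=(18−1·-27/2)/(15/4)=42/5
back: M2=42/5
back: M1=-27/2−1/4·42/5=-78/5
M: M0=0, M1=-78/5, M2=42/5, M3=0
seg 0: a=0, c=M0/2=0, d=(M1−M0)/(6·1)=-13/5, b=Δ0−h0·(2M0+M1)/6=33/5
seg 1: a=4, c=M1/2=-39/5, d=(M2−M1)/(6·1)=4, b=Δ1−h1·(2M1+M2)/6=-6/5
seg 2: a=-1, c=M2/2=21/5, d=(M3−M2)/(6·1)=-7/5, b=Δ2−h2·(2M2+M3)/6=-24/5
t_q=5/4 → seg 1, τ=1/4; S=4+-6/5·τ+-39/5·τ²+4·τ³=131/40

  seg 0: a=0 b=33/5 c=0 d=-13/5
  seg 1: a=4 b=-6/5 c=-39/5 d=4
  seg 2: a=-1 b=-24/5 c=21/5 d=-7/5
S(5/4) = 131/40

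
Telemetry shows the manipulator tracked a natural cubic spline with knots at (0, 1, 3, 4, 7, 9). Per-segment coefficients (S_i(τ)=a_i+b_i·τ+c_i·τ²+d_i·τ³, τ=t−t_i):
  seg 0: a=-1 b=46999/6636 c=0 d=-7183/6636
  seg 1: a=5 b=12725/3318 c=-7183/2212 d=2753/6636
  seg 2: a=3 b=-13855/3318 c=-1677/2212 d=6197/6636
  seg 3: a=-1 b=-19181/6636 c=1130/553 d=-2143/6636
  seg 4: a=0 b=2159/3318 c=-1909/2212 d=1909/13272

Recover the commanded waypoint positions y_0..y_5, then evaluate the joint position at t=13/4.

y_0=-1 y_1=5 y_2=3 y_3=-1 y_4=0 y_5=-1
S(13/4) = 272275/141568

y_0 = S_0(0) = a_0 = -1
y_1 = S_1(0) = a_1 = 5
y_2 = S_2(0) = a_2 = 3
y_3 = S_3(0) = a_3 = -1
y_4 = S_4(0) = a_4 = 0
y_5 = S_4(2) = -1
t_q=13/4 is in segment 2 (τ=1/4); S_2(τ)=272275/141568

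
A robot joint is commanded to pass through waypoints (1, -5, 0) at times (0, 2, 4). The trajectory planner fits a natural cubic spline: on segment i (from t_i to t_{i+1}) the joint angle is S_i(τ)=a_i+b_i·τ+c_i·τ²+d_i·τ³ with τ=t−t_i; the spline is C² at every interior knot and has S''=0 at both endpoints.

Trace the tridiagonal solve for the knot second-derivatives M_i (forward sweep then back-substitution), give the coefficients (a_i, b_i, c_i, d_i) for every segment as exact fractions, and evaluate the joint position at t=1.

  seg 0: a=1 b=-35/8 c=0 d=11/32
  seg 1: a=-5 b=-1/4 c=33/16 d=-11/32
S(1) = -97/32

Δ: Δ0=-3, Δ1=5/2
row 1: diag=8, rhs=33; c'=1/4, d'=33/8
back: M1=33/8
M: M0=0, M1=33/8, M2=0
seg 0: a=1, c=M0/2=0, d=(M1−M0)/(6·2)=11/32, b=Δ0−h0·(2M0+M1)/6=-35/8
seg 1: a=-5, c=M1/2=33/16, d=(M2−M1)/(6·2)=-11/32, b=Δ1−h1·(2M1+M2)/6=-1/4
t_q=1 → seg 0, τ=1; S=1+-35/8·τ+0·τ²+11/32·τ³=-97/32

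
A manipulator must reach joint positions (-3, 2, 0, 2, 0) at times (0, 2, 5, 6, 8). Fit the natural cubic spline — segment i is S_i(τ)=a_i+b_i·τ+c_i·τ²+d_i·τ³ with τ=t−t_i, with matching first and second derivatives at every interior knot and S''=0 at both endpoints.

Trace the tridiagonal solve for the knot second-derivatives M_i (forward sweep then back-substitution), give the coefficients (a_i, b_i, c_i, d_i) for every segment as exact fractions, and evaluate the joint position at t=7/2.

  seg 0: a=-3 b=335/96 c=0 d=-95/384
  seg 1: a=2 b=25/48 c=-95/64 d=209/576
  seg 2: a=0 b=271/192 c=57/32 d=-229/192
  seg 3: a=2 b=67/48 c=-115/64 d=115/384
S(7/2) = 341/512

Δ: Δ0=5/2, Δ1=-2/3, Δ2=2, Δ3=-1
row 1: diag=10, rhs=-19; c'=3/10, d'=-19/10
row 2: denom=8−3·3/10=71/10; d'=(16−3·-19/10)/(71/10)=217/71
row 3: denom=6−1·10/71=416/71; d'=(-18−1·217/71)/(416/71)=-115/32
back: M3=-115/32
back: M2=217/71−10/71·-115/32=57/16
back: M1=-19/10−3/10·57/16=-95/32
M: M0=0, M1=-95/32, M2=57/16, M3=-115/32, M4=0
seg 0: a=-3, c=M0/2=0, d=(M1−M0)/(6·2)=-95/384, b=Δ0−h0·(2M0+M1)/6=335/96
seg 1: a=2, c=M1/2=-95/64, d=(M2−M1)/(6·3)=209/576, b=Δ1−h1·(2M1+M2)/6=25/48
seg 2: a=0, c=M2/2=57/32, d=(M3−M2)/(6·1)=-229/192, b=Δ2−h2·(2M2+M3)/6=271/192
seg 3: a=2, c=M3/2=-115/64, d=(M4−M3)/(6·2)=115/384, b=Δ3−h3·(2M3+M4)/6=67/48
t_q=7/2 → seg 1, τ=3/2; S=2+25/48·τ+-95/64·τ²+209/576·τ³=341/512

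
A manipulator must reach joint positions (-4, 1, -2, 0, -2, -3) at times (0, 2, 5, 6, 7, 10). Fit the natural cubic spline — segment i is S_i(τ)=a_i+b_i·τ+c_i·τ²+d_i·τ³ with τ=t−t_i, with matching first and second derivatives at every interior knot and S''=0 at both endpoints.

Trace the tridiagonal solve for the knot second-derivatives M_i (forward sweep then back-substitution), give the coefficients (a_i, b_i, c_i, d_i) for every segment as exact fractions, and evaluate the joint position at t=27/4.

  seg 0: a=-4 b=15485/4242 c=0 d=-610/2121
  seg 1: a=1 b=845/4242 c=-1220/707 d=16873/38178
  seg 2: a=-2 b=3772/2121 c=9553/4242 d=-2871/1414
  seg 3: a=0 b=811/4242 c=-8143/2121 d=6991/4242
  seg 4: a=-2 b=-1798/707 c=4687/4242 d=-4687/38178
S(27/4) = -119537/90496

Δ: Δ0=5/2, Δ1=-1, Δ2=2, Δ3=-2, Δ4=-1/3
row 1: diag=10, rhs=-21; c'=3/10, d'=-21/10
row 2: denom=8−3·3/10=71/10; d'=(18−3·-21/10)/(71/10)=243/71
row 3: denom=4−1·10/71=274/71; d'=(-24−1·243/71)/(274/71)=-1947/274
row 4: denom=8−1·71/274=2121/274; d'=(10−1·-1947/274)/(2121/274)=4687/2121
back: M4=4687/2121
back: M3=-1947/274−71/274·4687/2121=-16286/2121
back: M2=243/71−10/71·-16286/2121=9553/2121
back: M1=-21/10−3/10·9553/2121=-2440/707
M: M0=0, M1=-2440/707, M2=9553/2121, M3=-16286/2121, M4=4687/2121, M5=0
seg 0: a=-4, c=M0/2=0, d=(M1−M0)/(6·2)=-610/2121, b=Δ0−h0·(2M0+M1)/6=15485/4242
seg 1: a=1, c=M1/2=-1220/707, d=(M2−M1)/(6·3)=16873/38178, b=Δ1−h1·(2M1+M2)/6=845/4242
seg 2: a=-2, c=M2/2=9553/4242, d=(M3−M2)/(6·1)=-2871/1414, b=Δ2−h2·(2M2+M3)/6=3772/2121
seg 3: a=0, c=M3/2=-8143/2121, d=(M4−M3)/(6·1)=6991/4242, b=Δ3−h3·(2M3+M4)/6=811/4242
seg 4: a=-2, c=M4/2=4687/4242, d=(M5−M4)/(6·3)=-4687/38178, b=Δ4−h4·(2M4+M5)/6=-1798/707
t_q=27/4 → seg 3, τ=3/4; S=0+811/4242·τ+-8143/2121·τ²+6991/4242·τ³=-119537/90496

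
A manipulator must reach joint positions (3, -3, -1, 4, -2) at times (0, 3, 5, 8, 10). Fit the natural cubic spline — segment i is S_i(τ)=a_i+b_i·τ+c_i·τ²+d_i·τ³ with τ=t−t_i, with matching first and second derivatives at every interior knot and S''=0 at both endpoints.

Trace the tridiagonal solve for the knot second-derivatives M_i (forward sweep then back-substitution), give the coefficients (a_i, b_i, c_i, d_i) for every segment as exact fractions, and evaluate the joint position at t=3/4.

Δ: Δ0=-2, Δ1=1, Δ2=5/3, Δ3=-3
row 1: diag=10, rhs=18; c'=1/5, d'=9/5
row 2: denom=10−2·1/5=48/5; d'=(4−2·9/5)/(48/5)=1/24
row 3: denom=10−3·5/16=145/16; d'=(-28−3·1/24)/(145/16)=-90/29
back: M3=-90/29
back: M2=1/24−5/16·-90/29=88/87
back: M1=9/5−1/5·88/87=139/87
M: M0=0, M1=139/87, M2=88/87, M3=-90/29, M4=0
seg 0: a=3, c=M0/2=0, d=(M1−M0)/(6·3)=139/1566, b=Δ0−h0·(2M0+M1)/6=-487/174
seg 1: a=-3, c=M1/2=139/174, d=(M2−M1)/(6·2)=-17/348, b=Δ1−h1·(2M1+M2)/6=-35/87
seg 2: a=-1, c=M2/2=44/87, d=(M3−M2)/(6·3)=-179/783, b=Δ2−h2·(2M2+M3)/6=64/29
seg 3: a=4, c=M3/2=-45/29, d=(M4−M3)/(6·2)=15/58, b=Δ3−h3·(2M3+M4)/6=-27/29
t_q=3/4 → seg 0, τ=3/4; S=3+-487/174·τ+0·τ²+139/1566·τ³=3483/3712

  seg 0: a=3 b=-487/174 c=0 d=139/1566
  seg 1: a=-3 b=-35/87 c=139/174 d=-17/348
  seg 2: a=-1 b=64/29 c=44/87 d=-179/783
  seg 3: a=4 b=-27/29 c=-45/29 d=15/58
S(3/4) = 3483/3712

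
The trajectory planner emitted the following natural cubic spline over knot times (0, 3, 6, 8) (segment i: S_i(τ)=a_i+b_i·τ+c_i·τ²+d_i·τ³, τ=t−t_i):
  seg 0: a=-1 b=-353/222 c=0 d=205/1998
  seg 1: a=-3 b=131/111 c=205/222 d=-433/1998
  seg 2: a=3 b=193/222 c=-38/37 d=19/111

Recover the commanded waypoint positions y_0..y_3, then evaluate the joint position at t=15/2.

y_0=-1 y_1=-3 y_2=3 y_3=2
S(15/2) = 761/296

y_0 = S_0(0) = a_0 = -1
y_1 = S_1(0) = a_1 = -3
y_2 = S_2(0) = a_2 = 3
y_3 = S_2(2) = 2
t_q=15/2 is in segment 2 (τ=3/2); S_2(τ)=761/296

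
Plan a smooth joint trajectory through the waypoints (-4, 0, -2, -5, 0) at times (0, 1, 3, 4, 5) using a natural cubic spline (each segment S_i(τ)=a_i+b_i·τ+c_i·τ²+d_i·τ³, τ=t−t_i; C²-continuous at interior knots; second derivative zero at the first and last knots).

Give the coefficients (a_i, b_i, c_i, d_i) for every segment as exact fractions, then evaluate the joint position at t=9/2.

  seg 0: a=-4 b=571/122 c=0 d=-83/122
  seg 1: a=0 b=161/61 c=-249/122 d=27/244
  seg 2: a=-2 b=-256/61 c=-84/61 d=157/61
  seg 3: a=-5 b=47/61 c=387/61 d=-129/61
S(9/2) = -1607/488

Δ: Δ0=4, Δ1=-1, Δ2=-3, Δ3=5
row 1: diag=6, rhs=-30; c'=1/3, d'=-5
row 2: denom=6−2·1/3=16/3; d'=(-12−2·-5)/(16/3)=-3/8
row 3: denom=4−1·3/16=61/16; d'=(48−1·-3/8)/(61/16)=774/61
back: M3=774/61
back: M2=-3/8−3/16·774/61=-168/61
back: M1=-5−1/3·-168/61=-249/61
M: M0=0, M1=-249/61, M2=-168/61, M3=774/61, M4=0
seg 0: a=-4, c=M0/2=0, d=(M1−M0)/(6·1)=-83/122, b=Δ0−h0·(2M0+M1)/6=571/122
seg 1: a=0, c=M1/2=-249/122, d=(M2−M1)/(6·2)=27/244, b=Δ1−h1·(2M1+M2)/6=161/61
seg 2: a=-2, c=M2/2=-84/61, d=(M3−M2)/(6·1)=157/61, b=Δ2−h2·(2M2+M3)/6=-256/61
seg 3: a=-5, c=M3/2=387/61, d=(M4−M3)/(6·1)=-129/61, b=Δ3−h3·(2M3+M4)/6=47/61
t_q=9/2 → seg 3, τ=1/2; S=-5+47/61·τ+387/61·τ²+-129/61·τ³=-1607/488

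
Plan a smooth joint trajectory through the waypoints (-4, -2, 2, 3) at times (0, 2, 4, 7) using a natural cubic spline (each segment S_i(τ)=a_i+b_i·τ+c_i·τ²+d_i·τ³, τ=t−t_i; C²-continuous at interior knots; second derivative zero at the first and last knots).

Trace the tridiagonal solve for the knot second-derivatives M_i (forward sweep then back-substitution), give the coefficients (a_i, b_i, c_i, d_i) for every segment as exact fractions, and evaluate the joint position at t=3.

  seg 0: a=-4 b=37/57 c=0 d=5/57
  seg 1: a=-2 b=97/57 c=10/19 d=-43/228
  seg 2: a=2 b=88/57 c=-23/38 d=23/342
S(3) = 3/76

Δ: Δ0=1, Δ1=2, Δ2=1/3
row 1: diag=8, rhs=6; c'=1/4, d'=3/4
row 2: denom=10−2·1/4=19/2; d'=(-10−2·3/4)/(19/2)=-23/19
back: M2=-23/19
back: M1=3/4−1/4·-23/19=20/19
M: M0=0, M1=20/19, M2=-23/19, M3=0
seg 0: a=-4, c=M0/2=0, d=(M1−M0)/(6·2)=5/57, b=Δ0−h0·(2M0+M1)/6=37/57
seg 1: a=-2, c=M1/2=10/19, d=(M2−M1)/(6·2)=-43/228, b=Δ1−h1·(2M1+M2)/6=97/57
seg 2: a=2, c=M2/2=-23/38, d=(M3−M2)/(6·3)=23/342, b=Δ2−h2·(2M2+M3)/6=88/57
t_q=3 → seg 1, τ=1; S=-2+97/57·τ+10/19·τ²+-43/228·τ³=3/76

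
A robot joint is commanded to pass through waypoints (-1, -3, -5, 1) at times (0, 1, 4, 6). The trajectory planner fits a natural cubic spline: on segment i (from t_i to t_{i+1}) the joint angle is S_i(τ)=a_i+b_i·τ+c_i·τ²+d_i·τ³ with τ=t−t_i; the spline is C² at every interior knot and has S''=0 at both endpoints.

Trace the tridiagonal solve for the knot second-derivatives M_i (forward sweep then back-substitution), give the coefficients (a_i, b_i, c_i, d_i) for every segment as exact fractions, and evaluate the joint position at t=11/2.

  seg 0: a=-1 b=-433/213 c=0 d=7/213
  seg 1: a=-3 b=-412/213 c=7/71 d=23/213
  seg 2: a=-5 b=335/213 c=76/71 d=-38/213
S(11/2) = -237/284

Δ: Δ0=-2, Δ1=-2/3, Δ2=3
row 1: diag=8, rhs=8; c'=3/8, d'=1
row 2: denom=10−3·3/8=71/8; d'=(22−3·1)/(71/8)=152/71
back: M2=152/71
back: M1=1−3/8·152/71=14/71
M: M0=0, M1=14/71, M2=152/71, M3=0
seg 0: a=-1, c=M0/2=0, d=(M1−M0)/(6·1)=7/213, b=Δ0−h0·(2M0+M1)/6=-433/213
seg 1: a=-3, c=M1/2=7/71, d=(M2−M1)/(6·3)=23/213, b=Δ1−h1·(2M1+M2)/6=-412/213
seg 2: a=-5, c=M2/2=76/71, d=(M3−M2)/(6·2)=-38/213, b=Δ2−h2·(2M2+M3)/6=335/213
t_q=11/2 → seg 2, τ=3/2; S=-5+335/213·τ+76/71·τ²+-38/213·τ³=-237/284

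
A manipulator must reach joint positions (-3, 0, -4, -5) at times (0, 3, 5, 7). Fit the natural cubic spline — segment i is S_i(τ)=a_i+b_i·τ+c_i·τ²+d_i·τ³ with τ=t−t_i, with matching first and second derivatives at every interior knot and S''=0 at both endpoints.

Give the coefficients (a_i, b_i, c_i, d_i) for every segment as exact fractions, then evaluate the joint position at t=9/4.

  seg 0: a=-3 b=157/76 c=0 d=-9/76
  seg 1: a=0 b=-43/38 c=-81/76 d=6/19
  seg 2: a=-4 b=-61/38 c=63/76 d=-21/152
S(9/4) = 1455/4864

Δ: Δ0=1, Δ1=-2, Δ2=-1/2
row 1: diag=10, rhs=-18; c'=1/5, d'=-9/5
row 2: denom=8−2·1/5=38/5; d'=(9−2·-9/5)/(38/5)=63/38
back: M2=63/38
back: M1=-9/5−1/5·63/38=-81/38
M: M0=0, M1=-81/38, M2=63/38, M3=0
seg 0: a=-3, c=M0/2=0, d=(M1−M0)/(6·3)=-9/76, b=Δ0−h0·(2M0+M1)/6=157/76
seg 1: a=0, c=M1/2=-81/76, d=(M2−M1)/(6·2)=6/19, b=Δ1−h1·(2M1+M2)/6=-43/38
seg 2: a=-4, c=M2/2=63/76, d=(M3−M2)/(6·2)=-21/152, b=Δ2−h2·(2M2+M3)/6=-61/38
t_q=9/4 → seg 0, τ=9/4; S=-3+157/76·τ+0·τ²+-9/76·τ³=1455/4864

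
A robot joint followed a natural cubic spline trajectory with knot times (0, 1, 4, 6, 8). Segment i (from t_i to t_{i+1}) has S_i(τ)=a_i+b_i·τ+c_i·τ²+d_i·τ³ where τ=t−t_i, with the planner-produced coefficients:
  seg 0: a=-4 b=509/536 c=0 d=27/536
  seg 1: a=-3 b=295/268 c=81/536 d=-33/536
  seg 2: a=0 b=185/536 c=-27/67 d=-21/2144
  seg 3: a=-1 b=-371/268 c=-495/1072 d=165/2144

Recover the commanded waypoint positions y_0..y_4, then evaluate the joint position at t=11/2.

y_0=-4 y_1=-3 y_2=0 y_3=-1 y_4=-5
S(11/2) = -7239/17152

y_0 = S_0(0) = a_0 = -4
y_1 = S_1(0) = a_1 = -3
y_2 = S_2(0) = a_2 = 0
y_3 = S_3(0) = a_3 = -1
y_4 = S_3(2) = -5
t_q=11/2 is in segment 2 (τ=3/2); S_2(τ)=-7239/17152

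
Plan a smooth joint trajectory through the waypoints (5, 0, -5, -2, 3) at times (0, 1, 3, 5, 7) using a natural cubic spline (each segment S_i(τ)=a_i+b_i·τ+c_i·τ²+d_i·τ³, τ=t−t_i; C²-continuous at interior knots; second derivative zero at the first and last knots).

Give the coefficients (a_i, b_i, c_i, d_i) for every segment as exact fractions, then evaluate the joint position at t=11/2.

  seg 0: a=5 b=-865/164 c=0 d=45/164
  seg 1: a=0 b=-365/82 c=135/164 d=25/328
  seg 2: a=-5 b=-10/41 c=105/82 d=-67/328
  seg 3: a=-2 b=199/82 c=9/164 d=-3/328
S(11/2) = -2031/2624

Δ: Δ0=-5, Δ1=-5/2, Δ2=3/2, Δ3=5/2
row 1: diag=6, rhs=15; c'=1/3, d'=5/2
row 2: denom=8−2·1/3=22/3; d'=(24−2·5/2)/(22/3)=57/22
row 3: denom=8−2·3/11=82/11; d'=(6−2·57/22)/(82/11)=9/82
back: M3=9/82
back: M2=57/22−3/11·9/82=105/41
back: M1=5/2−1/3·105/41=135/82
M: M0=0, M1=135/82, M2=105/41, M3=9/82, M4=0
seg 0: a=5, c=M0/2=0, d=(M1−M0)/(6·1)=45/164, b=Δ0−h0·(2M0+M1)/6=-865/164
seg 1: a=0, c=M1/2=135/164, d=(M2−M1)/(6·2)=25/328, b=Δ1−h1·(2M1+M2)/6=-365/82
seg 2: a=-5, c=M2/2=105/82, d=(M3−M2)/(6·2)=-67/328, b=Δ2−h2·(2M2+M3)/6=-10/41
seg 3: a=-2, c=M3/2=9/164, d=(M4−M3)/(6·2)=-3/328, b=Δ3−h3·(2M3+M4)/6=199/82
t_q=11/2 → seg 3, τ=1/2; S=-2+199/82·τ+9/164·τ²+-3/328·τ³=-2031/2624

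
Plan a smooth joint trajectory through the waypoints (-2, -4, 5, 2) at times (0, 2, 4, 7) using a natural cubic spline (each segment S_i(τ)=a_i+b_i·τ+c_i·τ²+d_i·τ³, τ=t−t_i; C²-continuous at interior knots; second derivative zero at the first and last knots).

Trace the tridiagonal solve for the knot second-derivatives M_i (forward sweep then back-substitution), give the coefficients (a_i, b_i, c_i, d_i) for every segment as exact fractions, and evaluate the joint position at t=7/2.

Δ: Δ0=-1, Δ1=9/2, Δ2=-1
row 1: diag=8, rhs=33; c'=1/4, d'=33/8
row 2: denom=10−2·1/4=19/2; d'=(-33−2·33/8)/(19/2)=-165/38
back: M2=-165/38
back: M1=33/8−1/4·-165/38=99/19
M: M0=0, M1=99/19, M2=-165/38, M3=0
seg 0: a=-2, c=M0/2=0, d=(M1−M0)/(6·2)=33/76, b=Δ0−h0·(2M0+M1)/6=-52/19
seg 1: a=-4, c=M1/2=99/38, d=(M2−M1)/(6·2)=-121/152, b=Δ1−h1·(2M1+M2)/6=47/19
seg 2: a=5, c=M2/2=-165/76, d=(M3−M2)/(6·3)=55/228, b=Δ2−h2·(2M2+M3)/6=127/38
t_q=7/2 → seg 1, τ=3/2; S=-4+47/19·τ+99/38·τ²+-121/152·τ³=3509/1216

  seg 0: a=-2 b=-52/19 c=0 d=33/76
  seg 1: a=-4 b=47/19 c=99/38 d=-121/152
  seg 2: a=5 b=127/38 c=-165/76 d=55/228
S(7/2) = 3509/1216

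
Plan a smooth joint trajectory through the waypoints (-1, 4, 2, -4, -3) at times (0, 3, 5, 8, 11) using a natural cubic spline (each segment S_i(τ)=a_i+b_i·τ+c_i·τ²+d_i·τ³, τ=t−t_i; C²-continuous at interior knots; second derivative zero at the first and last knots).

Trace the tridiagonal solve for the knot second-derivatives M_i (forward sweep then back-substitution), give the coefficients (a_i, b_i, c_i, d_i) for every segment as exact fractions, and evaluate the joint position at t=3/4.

  seg 0: a=-1 b=424/177 c=0 d=-43/531
  seg 1: a=4 b=37/177 c=-43/59 d=11/177
  seg 2: a=2 b=-347/177 c=-21/59 d=182/1593
  seg 3: a=-4 b=-179/177 c=119/177 d=-119/1593
S(3/4) = 2879/3776

Δ: Δ0=5/3, Δ1=-1, Δ2=-2, Δ3=1/3
row 1: diag=10, rhs=-16; c'=1/5, d'=-8/5
row 2: denom=10−2·1/5=48/5; d'=(-6−2·-8/5)/(48/5)=-7/24
row 3: denom=12−3·5/16=177/16; d'=(14−3·-7/24)/(177/16)=238/177
back: M3=238/177
back: M2=-7/24−5/16·238/177=-42/59
back: M1=-8/5−1/5·-42/59=-86/59
M: M0=0, M1=-86/59, M2=-42/59, M3=238/177, M4=0
seg 0: a=-1, c=M0/2=0, d=(M1−M0)/(6·3)=-43/531, b=Δ0−h0·(2M0+M1)/6=424/177
seg 1: a=4, c=M1/2=-43/59, d=(M2−M1)/(6·2)=11/177, b=Δ1−h1·(2M1+M2)/6=37/177
seg 2: a=2, c=M2/2=-21/59, d=(M3−M2)/(6·3)=182/1593, b=Δ2−h2·(2M2+M3)/6=-347/177
seg 3: a=-4, c=M3/2=119/177, d=(M4−M3)/(6·3)=-119/1593, b=Δ3−h3·(2M3+M4)/6=-179/177
t_q=3/4 → seg 0, τ=3/4; S=-1+424/177·τ+0·τ²+-43/531·τ³=2879/3776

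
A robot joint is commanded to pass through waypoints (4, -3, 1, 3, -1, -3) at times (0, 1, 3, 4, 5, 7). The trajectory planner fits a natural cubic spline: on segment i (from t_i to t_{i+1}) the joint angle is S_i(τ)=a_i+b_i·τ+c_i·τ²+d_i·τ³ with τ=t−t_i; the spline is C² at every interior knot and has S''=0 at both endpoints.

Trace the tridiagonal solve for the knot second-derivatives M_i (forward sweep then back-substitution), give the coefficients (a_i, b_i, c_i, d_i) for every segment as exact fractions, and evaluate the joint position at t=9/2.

  seg 0: a=4 b=-601/70 c=0 d=111/70
  seg 1: a=-3 b=-134/35 c=333/70 d=-129/140
  seg 2: a=1 b=29/7 c=-27/35 d=-48/35
  seg 3: a=3 b=-53/35 c=-171/35 d=12/5
  seg 4: a=-1 b=-143/35 c=81/35 d=-27/70
S(9/2) = 37/28

Δ: Δ0=-7, Δ1=2, Δ2=2, Δ3=-4, Δ4=-1
row 1: diag=6, rhs=54; c'=1/3, d'=9
row 2: denom=6−2·1/3=16/3; d'=(0−2·9)/(16/3)=-27/8
row 3: denom=4−1·3/16=61/16; d'=(-36−1·-27/8)/(61/16)=-522/61
row 4: denom=6−1·16/61=350/61; d'=(18−1·-522/61)/(350/61)=162/35
back: M4=162/35
back: M3=-522/61−16/61·162/35=-342/35
back: M2=-27/8−3/16·-342/35=-54/35
back: M1=9−1/3·-54/35=333/35
M: M0=0, M1=333/35, M2=-54/35, M3=-342/35, M4=162/35, M5=0
seg 0: a=4, c=M0/2=0, d=(M1−M0)/(6·1)=111/70, b=Δ0−h0·(2M0+M1)/6=-601/70
seg 1: a=-3, c=M1/2=333/70, d=(M2−M1)/(6·2)=-129/140, b=Δ1−h1·(2M1+M2)/6=-134/35
seg 2: a=1, c=M2/2=-27/35, d=(M3−M2)/(6·1)=-48/35, b=Δ2−h2·(2M2+M3)/6=29/7
seg 3: a=3, c=M3/2=-171/35, d=(M4−M3)/(6·1)=12/5, b=Δ3−h3·(2M3+M4)/6=-53/35
seg 4: a=-1, c=M4/2=81/35, d=(M5−M4)/(6·2)=-27/70, b=Δ4−h4·(2M4+M5)/6=-143/35
t_q=9/2 → seg 3, τ=1/2; S=3+-53/35·τ+-171/35·τ²+12/5·τ³=37/28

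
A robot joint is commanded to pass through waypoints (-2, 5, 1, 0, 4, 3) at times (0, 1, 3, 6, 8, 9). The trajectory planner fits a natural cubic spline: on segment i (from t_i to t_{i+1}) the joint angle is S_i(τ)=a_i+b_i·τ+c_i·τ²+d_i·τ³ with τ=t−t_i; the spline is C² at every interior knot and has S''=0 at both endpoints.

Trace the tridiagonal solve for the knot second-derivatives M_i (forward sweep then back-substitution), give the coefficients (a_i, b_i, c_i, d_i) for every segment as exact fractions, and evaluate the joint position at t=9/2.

  seg 0: a=-2 b=36457/4218 c=0 d=-6931/4218
  seg 1: a=5 b=7832/2109 c=-6931/1406 d=8743/8436
  seg 2: a=1 b=-7525/2109 c=906/703 d=-4/57
  seg 3: a=0 b=4787/2109 c=462/703 d=-3341/8436
  seg 4: a=4 b=308/2109 c=-2417/1406 d=2417/4218
S(9/2) = -125/74

Δ: Δ0=7, Δ1=-2, Δ2=-1/3, Δ3=2, Δ4=-1
row 1: diag=6, rhs=-54; c'=1/3, d'=-9
row 2: denom=10−2·1/3=28/3; d'=(10−2·-9)/(28/3)=3
row 3: denom=10−3·9/28=253/28; d'=(14−3·3)/(253/28)=140/253
row 4: denom=6−2·56/253=1406/253; d'=(-18−2·140/253)/(1406/253)=-2417/703
back: M4=-2417/703
back: M3=140/253−56/253·-2417/703=924/703
back: M2=3−9/28·924/703=1812/703
back: M1=-9−1/3·1812/703=-6931/703
M: M0=0, M1=-6931/703, M2=1812/703, M3=924/703, M4=-2417/703, M5=0
seg 0: a=-2, c=M0/2=0, d=(M1−M0)/(6·1)=-6931/4218, b=Δ0−h0·(2M0+M1)/6=36457/4218
seg 1: a=5, c=M1/2=-6931/1406, d=(M2−M1)/(6·2)=8743/8436, b=Δ1−h1·(2M1+M2)/6=7832/2109
seg 2: a=1, c=M2/2=906/703, d=(M3−M2)/(6·3)=-4/57, b=Δ2−h2·(2M2+M3)/6=-7525/2109
seg 3: a=0, c=M3/2=462/703, d=(M4−M3)/(6·2)=-3341/8436, b=Δ3−h3·(2M3+M4)/6=4787/2109
seg 4: a=4, c=M4/2=-2417/1406, d=(M5−M4)/(6·1)=2417/4218, b=Δ4−h4·(2M4+M5)/6=308/2109
t_q=9/2 → seg 2, τ=3/2; S=1+-7525/2109·τ+906/703·τ²+-4/57·τ³=-125/74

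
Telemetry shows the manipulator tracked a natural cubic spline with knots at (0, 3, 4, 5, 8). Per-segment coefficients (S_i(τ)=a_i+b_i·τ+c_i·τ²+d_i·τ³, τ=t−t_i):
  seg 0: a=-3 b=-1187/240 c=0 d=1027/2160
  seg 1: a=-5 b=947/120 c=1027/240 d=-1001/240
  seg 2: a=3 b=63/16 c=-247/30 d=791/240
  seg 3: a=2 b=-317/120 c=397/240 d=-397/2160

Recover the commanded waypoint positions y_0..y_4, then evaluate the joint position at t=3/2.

y_0=-3 y_1=-5 y_2=3 y_3=2 y_4=4
S(3/2) = -5641/640

y_0 = S_0(0) = a_0 = -3
y_1 = S_1(0) = a_1 = -5
y_2 = S_2(0) = a_2 = 3
y_3 = S_3(0) = a_3 = 2
y_4 = S_3(3) = 4
t_q=3/2 is in segment 0 (τ=3/2); S_0(τ)=-5641/640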